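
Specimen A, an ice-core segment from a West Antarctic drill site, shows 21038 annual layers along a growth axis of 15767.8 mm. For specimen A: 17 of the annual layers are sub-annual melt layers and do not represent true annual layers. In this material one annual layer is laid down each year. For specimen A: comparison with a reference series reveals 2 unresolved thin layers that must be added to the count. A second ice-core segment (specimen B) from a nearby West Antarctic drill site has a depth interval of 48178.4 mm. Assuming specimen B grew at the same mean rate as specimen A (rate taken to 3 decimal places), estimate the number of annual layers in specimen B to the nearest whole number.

64238 annual layers

Specimen A: adjusted count: 21038 − 17 + 2 = 21023 annual layers.
A: Extension rate ≈ 15767.8 / 21023 = 0.750 mm/year.
Specimen B: 48178.4 mm / 0.750 mm per year = 64237.87 years ≈ 64238 annual layers.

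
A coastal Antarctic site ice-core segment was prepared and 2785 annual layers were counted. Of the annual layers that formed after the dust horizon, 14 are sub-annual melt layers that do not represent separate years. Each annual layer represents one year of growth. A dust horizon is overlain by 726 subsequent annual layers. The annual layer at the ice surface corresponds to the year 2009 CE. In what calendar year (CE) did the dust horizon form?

1297 CE

726 annual layers formed after the dust horizon.
726 − 14 false = 712 true annual layers after the dust horizon.
Counting back 712 years from 2009 CE places the dust horizon in 2009 − 712 = 1297 CE.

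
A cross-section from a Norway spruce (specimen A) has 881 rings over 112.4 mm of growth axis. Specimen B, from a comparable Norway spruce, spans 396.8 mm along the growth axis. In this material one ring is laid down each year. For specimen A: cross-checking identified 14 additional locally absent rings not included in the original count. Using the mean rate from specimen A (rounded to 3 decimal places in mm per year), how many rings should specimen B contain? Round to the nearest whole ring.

3149 rings

Specimen A: true ring count = 881 + 14 = 895.
A: 112.4 mm over 895 years gives 112.4 / 895 ≈ 0.126 mm/year.
B spans 396.8 / 0.126 = 3149.21 years ≈ 3149 rings.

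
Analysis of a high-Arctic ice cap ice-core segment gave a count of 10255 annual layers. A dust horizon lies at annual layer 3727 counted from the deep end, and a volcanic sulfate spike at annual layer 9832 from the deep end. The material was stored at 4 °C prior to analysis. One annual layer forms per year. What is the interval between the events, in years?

6105 years

The two markers are separated by 9832 − 3727 = 6105 annual layers.
At one annual layer per year, 6105 years elapsed between them.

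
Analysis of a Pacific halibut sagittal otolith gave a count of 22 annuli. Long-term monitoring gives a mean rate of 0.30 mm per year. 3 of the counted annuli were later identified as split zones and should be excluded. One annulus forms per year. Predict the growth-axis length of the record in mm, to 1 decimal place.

After corrections the count is 22 − 3 = 19 annuli.
Predicted length = 0.30 mm/year × 19 years = 5.7 mm.

5.7 mm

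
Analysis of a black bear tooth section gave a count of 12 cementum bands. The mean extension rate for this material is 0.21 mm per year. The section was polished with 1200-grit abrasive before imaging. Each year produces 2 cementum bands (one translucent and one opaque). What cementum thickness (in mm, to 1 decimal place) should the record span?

12 cementum bands at 2 per year is 12 / 2 = 6 years.
Predicted length = 0.21 mm/year × 6 years = 1.3 mm.

1.3 mm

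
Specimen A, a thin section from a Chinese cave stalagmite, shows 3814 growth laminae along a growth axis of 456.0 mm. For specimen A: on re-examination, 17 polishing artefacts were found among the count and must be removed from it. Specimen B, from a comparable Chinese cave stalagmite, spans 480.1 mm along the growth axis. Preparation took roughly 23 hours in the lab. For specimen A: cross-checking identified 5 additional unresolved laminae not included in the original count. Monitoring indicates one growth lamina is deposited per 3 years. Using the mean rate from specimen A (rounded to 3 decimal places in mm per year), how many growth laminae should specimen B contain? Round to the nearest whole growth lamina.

Specimen A: true growth lamina count = 3814 − 17 + 5 = 3802.
Specimen A: multiplying by 3 years per growth lamina: 3802 × 3 = 11406 years.
A: Mean rate = 456.0 mm / 11406 years ≈ 0.040 mm per year.
For B, 480.1 / 0.040 = 12002.50 years; at 3 years per growth lamina that is 12002.50 / 3 ≈ 4001 growth laminae.

4001 growth laminae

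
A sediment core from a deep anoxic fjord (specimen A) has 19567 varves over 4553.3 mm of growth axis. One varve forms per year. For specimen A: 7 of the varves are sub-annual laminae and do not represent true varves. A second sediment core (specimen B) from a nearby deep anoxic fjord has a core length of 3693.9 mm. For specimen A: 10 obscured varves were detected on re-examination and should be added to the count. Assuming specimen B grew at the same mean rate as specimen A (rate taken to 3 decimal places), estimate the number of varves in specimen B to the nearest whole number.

15854 varves

Specimen A: correcting the raw count gives 19567 − 7 + 10 = 19570 true varves.
A: Mean rate = 4553.3 mm / 19570 years ≈ 0.233 mm/year.
Specimen B: 3693.9 mm / 0.233 mm per year = 15853.65 years ≈ 15854 varves.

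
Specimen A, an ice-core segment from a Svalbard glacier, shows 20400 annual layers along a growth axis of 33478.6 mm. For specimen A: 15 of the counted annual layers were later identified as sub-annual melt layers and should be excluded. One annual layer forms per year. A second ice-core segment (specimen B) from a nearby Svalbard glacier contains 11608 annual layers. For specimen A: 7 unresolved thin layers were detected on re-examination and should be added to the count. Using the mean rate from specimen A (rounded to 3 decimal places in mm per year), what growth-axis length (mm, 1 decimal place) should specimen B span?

19060.3 mm

Specimen A: after corrections the count is 20400 − 15 + 7 = 20392 annual layers.
A: Extension rate ≈ 33478.6 / 20392 = 1.642 mm/year.
B's length ≈ 1.642 × 11608 = 19060.3 mm.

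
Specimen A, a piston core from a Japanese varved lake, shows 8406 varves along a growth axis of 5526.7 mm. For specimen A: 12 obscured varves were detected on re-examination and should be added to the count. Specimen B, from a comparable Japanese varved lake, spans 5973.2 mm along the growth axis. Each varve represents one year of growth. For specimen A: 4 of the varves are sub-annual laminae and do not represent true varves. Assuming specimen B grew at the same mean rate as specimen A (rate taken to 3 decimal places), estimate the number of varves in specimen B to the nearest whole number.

Specimen A: true varve count = 8406 − 4 + 12 = 8414.
A: Extension rate ≈ 5526.7 / 8414 = 0.657 mm per year.
B spans 5973.2 / 0.657 = 9091.63 years ≈ 9092 varves.

9092 varves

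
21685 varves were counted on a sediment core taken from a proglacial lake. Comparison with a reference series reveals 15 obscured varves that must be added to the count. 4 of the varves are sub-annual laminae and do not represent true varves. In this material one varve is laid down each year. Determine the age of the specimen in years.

Adjusted count: 21685 − 4 + 15 = 21696 varves.
At one varve per year, that is 21696 years.

21696 yr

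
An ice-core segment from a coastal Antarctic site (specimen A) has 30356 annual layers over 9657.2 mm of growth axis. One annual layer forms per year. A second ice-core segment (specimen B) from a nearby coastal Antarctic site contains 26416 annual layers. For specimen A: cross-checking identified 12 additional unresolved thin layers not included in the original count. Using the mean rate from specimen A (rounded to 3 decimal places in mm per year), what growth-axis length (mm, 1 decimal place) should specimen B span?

8400.3 mm

Specimen A: correcting the raw count gives 30356 + 12 = 30368 true annual layers.
A: Extension rate ≈ 9657.2 / 30368 = 0.318 mm/yr.
Length of B = 0.318 × 26416 = 8400.3 mm.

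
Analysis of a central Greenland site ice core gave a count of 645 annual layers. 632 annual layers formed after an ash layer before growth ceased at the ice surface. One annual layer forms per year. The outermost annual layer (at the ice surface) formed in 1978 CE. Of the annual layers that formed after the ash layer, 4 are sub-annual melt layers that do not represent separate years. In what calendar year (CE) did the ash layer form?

632 annual layers formed after the ash layer.
632 − 4 false = 628 true annual layers after the ash layer.
The annual layer at the ice surface is 1978 CE, so the ash layer dates to 1978 − 628 = 1350 CE.

1350 CE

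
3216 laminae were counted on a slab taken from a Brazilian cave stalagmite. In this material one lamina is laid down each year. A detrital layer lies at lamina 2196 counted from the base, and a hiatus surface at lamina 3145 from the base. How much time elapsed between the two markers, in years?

3145 − 2196 = 949 laminae lie between the two events.
That is 949 years at one lamina per year.

949 yr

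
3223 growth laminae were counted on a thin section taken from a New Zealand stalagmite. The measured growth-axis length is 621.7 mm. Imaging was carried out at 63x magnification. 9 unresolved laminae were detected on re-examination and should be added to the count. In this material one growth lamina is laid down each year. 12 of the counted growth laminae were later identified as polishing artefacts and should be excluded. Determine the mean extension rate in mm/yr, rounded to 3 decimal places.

True growth lamina count = 3223 − 12 + 9 = 3220.
Extension rate ≈ 621.7 / 3220 = 0.193 mm/yr.

0.193 mm/yr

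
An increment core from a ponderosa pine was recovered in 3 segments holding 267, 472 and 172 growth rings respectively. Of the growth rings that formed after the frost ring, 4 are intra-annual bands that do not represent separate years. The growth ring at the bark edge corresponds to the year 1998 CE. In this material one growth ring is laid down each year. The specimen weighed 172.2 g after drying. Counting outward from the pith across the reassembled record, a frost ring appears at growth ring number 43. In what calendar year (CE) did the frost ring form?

1134 CE

Total growth rings = 267 + 472 + 172 = 911.
911 − 43 = 868 growth rings lie beyond the frost ring toward the bark edge.
Excluding 4 false growth rings: 868 − 4 = 864.
The growth ring at the bark edge is 1998 CE, so the frost ring dates to 1998 − 864 = 1134 CE.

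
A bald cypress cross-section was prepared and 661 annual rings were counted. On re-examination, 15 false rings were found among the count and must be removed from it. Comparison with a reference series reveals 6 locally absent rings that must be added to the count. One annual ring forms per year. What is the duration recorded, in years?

Adjusted count: 661 − 15 + 6 = 652 annual rings.
At one annual ring per year, that is 652 years.

652 years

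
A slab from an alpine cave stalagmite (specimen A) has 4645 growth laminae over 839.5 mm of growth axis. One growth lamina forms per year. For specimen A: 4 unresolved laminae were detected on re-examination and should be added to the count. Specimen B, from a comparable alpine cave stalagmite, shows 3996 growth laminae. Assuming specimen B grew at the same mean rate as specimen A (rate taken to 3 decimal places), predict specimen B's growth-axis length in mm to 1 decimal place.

Specimen A: adjusted count: 4645 + 4 = 4649 growth laminae.
A: Mean rate = 839.5 mm / 4649 years ≈ 0.181 mm/yr.
Length of B = 0.181 × 3996 = 723.3 mm.

723.3 mm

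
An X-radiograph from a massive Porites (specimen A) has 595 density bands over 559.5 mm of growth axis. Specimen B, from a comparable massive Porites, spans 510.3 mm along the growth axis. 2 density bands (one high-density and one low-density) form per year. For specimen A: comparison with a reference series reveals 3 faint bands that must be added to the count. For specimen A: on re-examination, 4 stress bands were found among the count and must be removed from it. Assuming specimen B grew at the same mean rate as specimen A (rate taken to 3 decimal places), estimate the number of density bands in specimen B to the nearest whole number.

Specimen A: after corrections the count is 595 − 4 + 3 = 594 density bands.
Specimen A: with 2 density bands per year, 594 / 2 = 297 years.
A: Mean rate = 559.5 mm / 297 years ≈ 1.884 mm per year.
For B, 510.3 / 1.884 = 270.86 years; at 2 density bands per year that is 270.86 × 2 ≈ 542 density bands.

542 density bands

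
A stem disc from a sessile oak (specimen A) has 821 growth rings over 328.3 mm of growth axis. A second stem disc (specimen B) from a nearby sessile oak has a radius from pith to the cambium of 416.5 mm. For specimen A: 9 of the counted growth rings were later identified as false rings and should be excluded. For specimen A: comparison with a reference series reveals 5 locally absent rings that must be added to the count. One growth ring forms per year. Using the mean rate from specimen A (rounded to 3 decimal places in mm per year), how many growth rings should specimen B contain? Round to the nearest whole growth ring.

1036 growth rings

Specimen A: true growth ring count = 821 − 9 + 5 = 817.
A: 328.3 mm over 817 years gives 328.3 / 817 ≈ 0.402 mm/year.
Specimen B: 416.5 mm / 0.402 mm per year = 1036.07 years ≈ 1036 growth rings.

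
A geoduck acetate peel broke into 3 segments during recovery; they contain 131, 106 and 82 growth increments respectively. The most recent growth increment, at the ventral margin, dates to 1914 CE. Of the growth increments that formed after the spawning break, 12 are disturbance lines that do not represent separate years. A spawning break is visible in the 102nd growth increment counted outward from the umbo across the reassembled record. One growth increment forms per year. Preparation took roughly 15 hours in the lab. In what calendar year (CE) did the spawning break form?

1709 CE

Total growth increments = 131 + 106 + 82 = 319.
Between growth increment 102 and the ventral margin there are 319 − 102 = 217 growth increments.
Removing the 12 false growth increments leaves 217 − 12 = 205 true growth increments beyond the spawning break.
The growth increment at the ventral margin is 1914 CE, so the spawning break dates to 1914 − 205 = 1709 CE.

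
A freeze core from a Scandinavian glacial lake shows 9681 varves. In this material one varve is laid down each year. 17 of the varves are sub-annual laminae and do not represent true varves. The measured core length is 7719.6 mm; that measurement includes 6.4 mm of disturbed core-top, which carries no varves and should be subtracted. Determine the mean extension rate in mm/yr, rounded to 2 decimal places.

0.80 mm/yr

After corrections the count is 9681 − 17 = 9664 varves.
The growth record spans 7719.6 − 6.4 = 7713.2 mm.
Extension rate ≈ 7713.2 / 9664 = 0.80 mm/yr.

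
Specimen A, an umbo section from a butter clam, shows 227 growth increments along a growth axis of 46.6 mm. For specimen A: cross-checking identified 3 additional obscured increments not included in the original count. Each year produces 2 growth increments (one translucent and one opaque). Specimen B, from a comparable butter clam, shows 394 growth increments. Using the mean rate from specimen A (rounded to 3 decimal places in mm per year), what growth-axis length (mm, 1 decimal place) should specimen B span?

79.8 mm

Specimen A: correcting the raw count gives 227 + 3 = 230 true growth increments.
Specimen A: with 2 growth increments per year, 230 / 2 = 115 years.
A: Extension rate ≈ 46.6 / 115 = 0.405 mm per year.
Specimen B: 394 growth increments at 2 per year is 394 / 2 = 197 years. Length of B = 0.405 × 197 = 79.8 mm.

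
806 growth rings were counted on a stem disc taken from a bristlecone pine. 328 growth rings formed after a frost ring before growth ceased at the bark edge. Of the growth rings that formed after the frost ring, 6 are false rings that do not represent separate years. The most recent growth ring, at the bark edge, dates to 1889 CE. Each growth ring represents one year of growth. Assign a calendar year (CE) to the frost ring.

There are 328 growth rings younger than the frost ring.
Excluding 6 false growth rings: 328 − 6 = 322.
The growth ring at the bark edge is 1889 CE, so the frost ring dates to 1889 − 322 = 1567 CE.

1567 CE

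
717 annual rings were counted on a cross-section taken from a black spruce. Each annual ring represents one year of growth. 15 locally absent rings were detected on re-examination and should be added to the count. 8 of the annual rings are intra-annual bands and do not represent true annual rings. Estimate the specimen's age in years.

True annual ring count = 717 − 8 + 15 = 724.
One annual ring per year makes the duration 724 years.

724 yr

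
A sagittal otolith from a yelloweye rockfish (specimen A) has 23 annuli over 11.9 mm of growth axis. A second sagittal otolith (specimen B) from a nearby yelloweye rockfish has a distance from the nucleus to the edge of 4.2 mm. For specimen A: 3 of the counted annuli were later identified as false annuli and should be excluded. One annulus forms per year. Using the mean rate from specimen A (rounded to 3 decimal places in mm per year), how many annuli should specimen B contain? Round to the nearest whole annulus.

Specimen A: after corrections the count is 23 − 3 = 20 annuli.
A: Extension rate ≈ 11.9 / 20 = 0.595 mm per year.
For B, 4.2 / 0.595 = 7.06 years ≈ 7 annuli.

7 annuli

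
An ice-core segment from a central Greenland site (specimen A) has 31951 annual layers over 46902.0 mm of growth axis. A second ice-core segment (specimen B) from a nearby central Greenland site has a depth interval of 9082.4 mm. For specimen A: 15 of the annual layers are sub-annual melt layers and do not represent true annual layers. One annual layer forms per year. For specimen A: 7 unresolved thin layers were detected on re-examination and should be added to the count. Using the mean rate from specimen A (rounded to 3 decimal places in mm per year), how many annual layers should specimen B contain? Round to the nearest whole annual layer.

Specimen A: correcting the raw count gives 31951 − 15 + 7 = 31943 true annual layers.
A: Mean rate = 46902.0 mm / 31943 years ≈ 1.468 mm/yr.
For B, 9082.4 / 1.468 = 6186.92 years ≈ 6187 annual layers.

6187 annual layers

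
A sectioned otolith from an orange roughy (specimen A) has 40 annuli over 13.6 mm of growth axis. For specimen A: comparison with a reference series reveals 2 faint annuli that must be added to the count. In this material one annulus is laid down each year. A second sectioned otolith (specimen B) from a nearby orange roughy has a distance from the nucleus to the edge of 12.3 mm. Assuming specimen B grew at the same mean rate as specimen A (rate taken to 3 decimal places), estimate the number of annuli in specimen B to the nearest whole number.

Specimen A: correcting the raw count gives 40 + 2 = 42 true annuli.
A: 13.6 mm over 42 years gives 13.6 / 42 ≈ 0.324 mm/yr.
Specimen B: 12.3 mm / 0.324 mm per year = 37.96 years ≈ 38 annuli.

38 annuli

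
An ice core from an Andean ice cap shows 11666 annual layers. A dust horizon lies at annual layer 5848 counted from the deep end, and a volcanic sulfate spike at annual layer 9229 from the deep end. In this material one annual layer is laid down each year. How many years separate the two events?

3381 years

Separation: 9229 − 5848 = 3381 annual layers.
At one annual layer per year, 3381 years elapsed between them.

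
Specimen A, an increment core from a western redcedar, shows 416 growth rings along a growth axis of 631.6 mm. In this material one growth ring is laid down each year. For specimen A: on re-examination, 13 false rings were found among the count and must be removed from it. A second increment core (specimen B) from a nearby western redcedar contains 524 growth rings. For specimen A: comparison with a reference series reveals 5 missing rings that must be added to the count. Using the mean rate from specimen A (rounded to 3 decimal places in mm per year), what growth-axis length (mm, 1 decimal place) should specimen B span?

811.2 mm

Specimen A: correcting the raw count gives 416 − 13 + 5 = 408 true growth rings.
A: Mean rate = 631.6 mm / 408 years ≈ 1.548 mm per year.
Length of B = 1.548 × 524 = 811.2 mm.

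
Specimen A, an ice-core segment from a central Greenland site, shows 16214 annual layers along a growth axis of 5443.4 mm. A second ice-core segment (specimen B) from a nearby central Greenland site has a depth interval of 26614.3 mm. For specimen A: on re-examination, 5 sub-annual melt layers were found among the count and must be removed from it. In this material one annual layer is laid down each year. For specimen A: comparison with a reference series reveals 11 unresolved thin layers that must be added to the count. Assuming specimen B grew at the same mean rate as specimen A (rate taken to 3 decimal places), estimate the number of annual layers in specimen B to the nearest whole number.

Specimen A: adjusted count: 16214 − 5 + 11 = 16220 annual layers.
A: 5443.4 mm over 16220 years gives 5443.4 / 16220 ≈ 0.336 mm/year.
Specimen B: 26614.3 mm / 0.336 mm per year = 79209.23 years ≈ 79209 annual layers.

79209 annual layers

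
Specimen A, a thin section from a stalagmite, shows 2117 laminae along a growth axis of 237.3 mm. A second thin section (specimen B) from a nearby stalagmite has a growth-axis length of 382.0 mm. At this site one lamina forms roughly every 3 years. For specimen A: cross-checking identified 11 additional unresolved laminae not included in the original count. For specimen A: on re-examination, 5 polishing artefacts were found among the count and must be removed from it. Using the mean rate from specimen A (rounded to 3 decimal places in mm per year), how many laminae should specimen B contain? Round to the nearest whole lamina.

3441 laminae

Specimen A: adjusted count: 2117 − 5 + 11 = 2123 laminae.
Specimen A: multiplying by 3 years per lamina: 2123 × 3 = 6369 years.
A: Extension rate ≈ 237.3 / 6369 = 0.037 mm/year.
B spans 382.0 / 0.037 = 10324.32 years; at 3 years per lamina that is 10324.32 / 3 ≈ 3441 laminae.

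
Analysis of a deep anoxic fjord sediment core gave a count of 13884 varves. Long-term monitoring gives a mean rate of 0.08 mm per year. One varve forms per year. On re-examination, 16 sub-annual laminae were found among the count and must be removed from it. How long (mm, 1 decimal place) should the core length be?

True varve count = 13884 − 16 = 13868.
Predicted length = 0.08 mm/year × 13868 years = 1109.4 mm.

1109.4 mm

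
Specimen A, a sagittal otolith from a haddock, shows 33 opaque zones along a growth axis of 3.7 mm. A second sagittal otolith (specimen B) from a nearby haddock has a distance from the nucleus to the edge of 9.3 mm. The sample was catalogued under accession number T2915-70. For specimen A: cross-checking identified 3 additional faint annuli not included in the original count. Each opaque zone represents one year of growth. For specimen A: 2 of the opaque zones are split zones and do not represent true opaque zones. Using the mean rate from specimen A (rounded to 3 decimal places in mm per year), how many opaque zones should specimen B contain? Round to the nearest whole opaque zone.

Specimen A: after corrections the count is 33 − 2 + 3 = 34 opaque zones.
A: Mean rate = 3.7 mm / 34 years ≈ 0.109 mm/year.
For B, 9.3 / 0.109 = 85.32 years ≈ 85 opaque zones.

85 opaque zones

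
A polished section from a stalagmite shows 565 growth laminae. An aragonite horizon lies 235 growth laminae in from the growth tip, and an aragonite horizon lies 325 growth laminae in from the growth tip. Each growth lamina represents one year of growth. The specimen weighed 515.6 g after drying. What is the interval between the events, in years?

90 years

Separation: 325 − 235 = 90 growth laminae.
That is 90 years at one growth lamina per year.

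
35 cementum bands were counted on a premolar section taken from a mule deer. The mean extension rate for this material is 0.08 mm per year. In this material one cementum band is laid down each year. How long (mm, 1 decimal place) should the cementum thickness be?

35 years of growth are recorded.
Predicted length = 0.08 mm/year × 35 years = 2.8 mm.

2.8 mm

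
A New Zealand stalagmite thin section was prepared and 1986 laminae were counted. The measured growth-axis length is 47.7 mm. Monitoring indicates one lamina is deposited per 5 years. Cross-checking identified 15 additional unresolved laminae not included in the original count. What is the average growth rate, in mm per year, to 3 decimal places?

Adjusted count: 1986 + 15 = 2001 laminae.
Multiplying by 5 years per lamina: 2001 × 5 = 10005 years.
Mean rate = 47.7 mm / 10005 years ≈ 0.005 mm per year.

0.005 mm per year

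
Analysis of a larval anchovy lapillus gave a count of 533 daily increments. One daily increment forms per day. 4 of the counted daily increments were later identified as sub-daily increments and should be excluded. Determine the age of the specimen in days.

529 days

Correcting the raw count gives 533 − 4 = 529 true daily increments.
One daily increment per day makes the duration 529 days.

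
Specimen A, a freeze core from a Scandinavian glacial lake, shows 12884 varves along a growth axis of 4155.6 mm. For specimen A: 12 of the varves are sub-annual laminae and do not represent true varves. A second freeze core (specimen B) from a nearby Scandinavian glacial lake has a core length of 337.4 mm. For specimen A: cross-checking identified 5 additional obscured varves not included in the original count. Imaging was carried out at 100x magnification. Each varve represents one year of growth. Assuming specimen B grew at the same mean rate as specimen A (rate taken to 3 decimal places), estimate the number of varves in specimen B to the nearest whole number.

1045 varves

Specimen A: true varve count = 12884 − 12 + 5 = 12877.
A: Extension rate ≈ 4155.6 / 12877 = 0.323 mm per year.
For B, 337.4 / 0.323 = 1044.58 years ≈ 1045 varves.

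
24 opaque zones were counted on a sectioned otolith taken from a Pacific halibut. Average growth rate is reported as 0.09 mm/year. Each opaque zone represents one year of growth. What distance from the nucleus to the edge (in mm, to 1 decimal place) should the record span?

The record spans 24 years at 0.09 mm per year.
Predicted length = 0.09 mm/year × 24 years = 2.2 mm.

2.2 mm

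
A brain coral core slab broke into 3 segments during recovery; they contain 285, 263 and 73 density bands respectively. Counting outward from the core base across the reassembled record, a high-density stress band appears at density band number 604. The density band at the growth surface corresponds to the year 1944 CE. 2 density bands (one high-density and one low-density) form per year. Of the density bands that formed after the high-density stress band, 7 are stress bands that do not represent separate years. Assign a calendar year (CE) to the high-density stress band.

1939 CE

Total density bands = 285 + 263 + 73 = 621.
Between density band 604 and the growth surface there are 621 − 604 = 17 density bands.
Removing the 7 false density bands leaves 17 − 7 = 10 true density bands beyond the high-density stress band.
10 density bands at 2 per year is 10 / 2 = 5 years.
Counting back 5 years from 1944 CE places the high-density stress band in 1944 − 5 = 1939 CE.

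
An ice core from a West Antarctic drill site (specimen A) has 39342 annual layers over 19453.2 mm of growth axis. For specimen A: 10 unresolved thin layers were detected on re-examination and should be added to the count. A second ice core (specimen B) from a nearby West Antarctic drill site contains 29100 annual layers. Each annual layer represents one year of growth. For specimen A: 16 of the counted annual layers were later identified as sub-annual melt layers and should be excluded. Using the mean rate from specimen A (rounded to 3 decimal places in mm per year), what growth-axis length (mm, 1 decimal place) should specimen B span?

Specimen A: correcting the raw count gives 39342 − 16 + 10 = 39336 true annual layers.
A: Extension rate ≈ 19453.2 / 39336 = 0.495 mm/yr.
For B, 0.495 mm/year × 29100 years = 14404.5 mm.

14404.5 mm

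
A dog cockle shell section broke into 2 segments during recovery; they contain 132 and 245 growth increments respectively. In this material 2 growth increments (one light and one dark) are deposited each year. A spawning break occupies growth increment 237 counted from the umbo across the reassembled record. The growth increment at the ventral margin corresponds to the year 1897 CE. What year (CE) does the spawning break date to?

1827 CE

Total growth increments = 132 + 245 = 377.
377 − 237 = 140 growth increments lie beyond the spawning break toward the ventral margin.
With 2 growth increments per year, 140 / 2 = 70 years.
1897 − 70 = 1827 CE.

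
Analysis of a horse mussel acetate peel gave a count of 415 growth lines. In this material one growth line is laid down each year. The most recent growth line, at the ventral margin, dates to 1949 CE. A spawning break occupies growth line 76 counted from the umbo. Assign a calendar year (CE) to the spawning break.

415 − 76 = 339 growth lines lie beyond the spawning break toward the ventral margin.
Counting back 339 years from 1949 CE places the spawning break in 1949 − 339 = 1610 CE.

1610 CE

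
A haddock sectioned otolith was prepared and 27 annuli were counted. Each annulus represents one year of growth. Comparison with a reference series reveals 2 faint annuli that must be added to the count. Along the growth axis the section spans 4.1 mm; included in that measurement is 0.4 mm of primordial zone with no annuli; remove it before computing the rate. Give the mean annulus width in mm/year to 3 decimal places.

Adjusted count: 27 + 2 = 29 annuli.
Removing the 0.4 mm offcut leaves 4.1 − 0.4 = 3.7 mm.
Mean rate = 3.7 mm / 29 years ≈ 0.128 mm/year.

0.128 mm/year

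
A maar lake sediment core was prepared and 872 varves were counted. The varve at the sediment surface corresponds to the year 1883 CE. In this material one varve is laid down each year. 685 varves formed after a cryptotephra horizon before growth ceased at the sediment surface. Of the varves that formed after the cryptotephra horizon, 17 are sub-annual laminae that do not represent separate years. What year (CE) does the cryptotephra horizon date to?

1215 CE

685 varves formed after the cryptotephra horizon.
Excluding 17 false varves: 685 − 17 = 668.
1883 − 668 = 1215 CE.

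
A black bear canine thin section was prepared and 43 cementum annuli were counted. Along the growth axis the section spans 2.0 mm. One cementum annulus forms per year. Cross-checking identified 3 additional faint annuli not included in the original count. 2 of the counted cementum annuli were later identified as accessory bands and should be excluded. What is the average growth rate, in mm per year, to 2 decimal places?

0.05 mm per year

Adjusted count: 43 − 2 + 3 = 44 cementum annuli.
Extension rate ≈ 2.0 / 44 = 0.05 mm per year.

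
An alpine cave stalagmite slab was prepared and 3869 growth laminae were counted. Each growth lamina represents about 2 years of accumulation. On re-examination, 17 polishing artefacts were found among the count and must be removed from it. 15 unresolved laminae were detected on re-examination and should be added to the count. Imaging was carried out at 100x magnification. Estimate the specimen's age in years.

Correcting the raw count gives 3869 − 17 + 15 = 3867 true growth laminae.
Multiplying by 2 years per growth lamina: 3867 × 2 = 7734 years.

7734 years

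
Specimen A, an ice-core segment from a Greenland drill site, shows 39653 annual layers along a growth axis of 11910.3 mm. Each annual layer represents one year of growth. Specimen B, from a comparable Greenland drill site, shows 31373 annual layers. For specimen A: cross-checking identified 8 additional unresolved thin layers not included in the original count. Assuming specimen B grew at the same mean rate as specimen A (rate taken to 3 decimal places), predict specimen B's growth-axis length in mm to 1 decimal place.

9411.9 mm

Specimen A: after corrections the count is 39653 + 8 = 39661 annual layers.
A: Mean rate = 11910.3 mm / 39661 years ≈ 0.300 mm/yr.
Length of B = 0.300 × 31373 = 9411.9 mm.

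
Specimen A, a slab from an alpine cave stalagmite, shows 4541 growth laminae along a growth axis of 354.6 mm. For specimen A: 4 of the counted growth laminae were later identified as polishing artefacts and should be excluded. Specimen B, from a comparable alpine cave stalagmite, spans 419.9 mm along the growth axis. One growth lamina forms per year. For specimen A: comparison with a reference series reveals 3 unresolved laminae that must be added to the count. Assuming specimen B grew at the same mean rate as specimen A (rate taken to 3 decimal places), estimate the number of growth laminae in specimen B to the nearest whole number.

5383 growth laminae

Specimen A: adjusted count: 4541 − 4 + 3 = 4540 growth laminae.
A: 354.6 mm over 4540 years gives 354.6 / 4540 ≈ 0.078 mm/year.
B spans 419.9 / 0.078 = 5383.33 years ≈ 5383 growth laminae.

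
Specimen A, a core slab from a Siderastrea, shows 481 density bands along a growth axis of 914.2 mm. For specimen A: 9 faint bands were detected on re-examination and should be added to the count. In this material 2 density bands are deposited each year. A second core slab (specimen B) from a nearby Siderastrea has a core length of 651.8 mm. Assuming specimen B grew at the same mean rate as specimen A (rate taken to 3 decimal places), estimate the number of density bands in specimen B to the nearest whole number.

Specimen A: after corrections the count is 481 + 9 = 490 density bands.
Specimen A: dividing by 2 density bands per year: 490 / 2 = 245 years.
A: Extension rate ≈ 914.2 / 245 = 3.731 mm/year.
For B, 651.8 / 3.731 = 174.70 years; at 2 density bands per year that is 174.70 × 2 ≈ 349 density bands.

349 density bands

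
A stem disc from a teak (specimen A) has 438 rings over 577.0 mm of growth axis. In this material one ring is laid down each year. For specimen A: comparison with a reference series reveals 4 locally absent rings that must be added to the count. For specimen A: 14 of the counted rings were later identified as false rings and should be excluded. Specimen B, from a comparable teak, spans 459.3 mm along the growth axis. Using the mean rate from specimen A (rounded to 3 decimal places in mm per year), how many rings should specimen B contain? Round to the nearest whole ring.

341 rings

Specimen A: correcting the raw count gives 438 − 14 + 4 = 428 true rings.
A: 577.0 mm over 428 years gives 577.0 / 428 ≈ 1.348 mm per year.
For B, 459.3 / 1.348 = 340.73 years ≈ 341 rings.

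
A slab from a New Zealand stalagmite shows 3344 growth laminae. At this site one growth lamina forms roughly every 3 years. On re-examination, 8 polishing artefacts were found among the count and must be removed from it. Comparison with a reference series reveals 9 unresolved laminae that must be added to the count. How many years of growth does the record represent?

10035 years

Adjusted count: 3344 − 8 + 9 = 3345 growth laminae.
3345 growth laminae at 3 years each span 3345 × 3 = 10035 years.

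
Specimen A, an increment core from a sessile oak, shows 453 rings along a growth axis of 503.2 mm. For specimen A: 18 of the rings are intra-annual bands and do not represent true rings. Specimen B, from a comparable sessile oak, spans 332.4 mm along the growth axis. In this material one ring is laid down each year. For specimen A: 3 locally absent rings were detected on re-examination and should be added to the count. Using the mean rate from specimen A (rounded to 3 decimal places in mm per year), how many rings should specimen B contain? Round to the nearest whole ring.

Specimen A: adjusted count: 453 − 18 + 3 = 438 rings.
A: 503.2 mm over 438 years gives 503.2 / 438 ≈ 1.149 mm per year.
B spans 332.4 / 1.149 = 289.30 years ≈ 289 rings.

289 rings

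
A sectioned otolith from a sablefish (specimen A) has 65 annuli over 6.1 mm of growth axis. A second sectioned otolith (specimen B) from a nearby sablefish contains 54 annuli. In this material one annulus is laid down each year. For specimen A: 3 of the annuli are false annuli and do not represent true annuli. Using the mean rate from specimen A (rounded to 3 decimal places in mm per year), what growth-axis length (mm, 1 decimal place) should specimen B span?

Specimen A: correcting the raw count gives 65 − 3 = 62 true annuli.
A: 6.1 mm over 62 years gives 6.1 / 62 ≈ 0.098 mm per year.
Length of B = 0.098 × 54 = 5.3 mm.

5.3 mm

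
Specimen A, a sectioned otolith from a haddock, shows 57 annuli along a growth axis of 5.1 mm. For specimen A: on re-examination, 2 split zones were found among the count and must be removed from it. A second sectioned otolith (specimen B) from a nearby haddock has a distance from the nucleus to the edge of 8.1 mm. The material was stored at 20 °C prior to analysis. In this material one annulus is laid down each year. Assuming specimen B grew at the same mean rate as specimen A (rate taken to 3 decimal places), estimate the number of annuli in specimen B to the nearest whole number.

Specimen A: correcting the raw count gives 57 − 2 = 55 true annuli.
A: Extension rate ≈ 5.1 / 55 = 0.093 mm/year.
For B, 8.1 / 0.093 = 87.10 years ≈ 87 annuli.

87 annuli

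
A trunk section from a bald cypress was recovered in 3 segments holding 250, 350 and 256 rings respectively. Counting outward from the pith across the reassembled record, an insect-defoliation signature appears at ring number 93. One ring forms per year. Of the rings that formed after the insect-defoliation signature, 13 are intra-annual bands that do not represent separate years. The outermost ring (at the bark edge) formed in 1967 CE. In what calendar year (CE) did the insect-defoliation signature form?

Total rings = 250 + 350 + 256 = 856.
The insect-defoliation signature sits at ring 93 from the pith, so 856 − 93 = 763 rings formed after it.
763 − 13 false = 750 true rings after the insect-defoliation signature.
1967 − 750 = 1217 CE.

1217 CE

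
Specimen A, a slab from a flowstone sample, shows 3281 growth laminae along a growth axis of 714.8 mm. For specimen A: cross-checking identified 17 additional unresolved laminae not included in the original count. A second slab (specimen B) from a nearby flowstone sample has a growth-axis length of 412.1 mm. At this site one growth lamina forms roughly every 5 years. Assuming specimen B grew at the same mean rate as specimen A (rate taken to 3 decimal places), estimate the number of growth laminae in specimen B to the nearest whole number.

Specimen A: adjusted count: 3281 + 17 = 3298 growth laminae.
Specimen A: at 5 years per growth lamina, 3298 × 5 = 16490 years.
A: Extension rate ≈ 714.8 / 16490 = 0.043 mm/yr.
Specimen B: 412.1 mm / 0.043 mm per year = 9583.72 years; at 5 years per growth lamina that is 9583.72 / 5 ≈ 1917 growth laminae.

1917 growth laminae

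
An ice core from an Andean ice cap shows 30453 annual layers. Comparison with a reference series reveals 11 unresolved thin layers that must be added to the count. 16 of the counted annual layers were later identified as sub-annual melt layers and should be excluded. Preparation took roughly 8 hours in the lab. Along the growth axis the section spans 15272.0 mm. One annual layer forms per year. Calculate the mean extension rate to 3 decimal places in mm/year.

0.502 mm/year

Adjusted count: 30453 − 16 + 11 = 30448 annual layers.
15272.0 mm over 30448 years gives 15272.0 / 30448 ≈ 0.502 mm/year.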